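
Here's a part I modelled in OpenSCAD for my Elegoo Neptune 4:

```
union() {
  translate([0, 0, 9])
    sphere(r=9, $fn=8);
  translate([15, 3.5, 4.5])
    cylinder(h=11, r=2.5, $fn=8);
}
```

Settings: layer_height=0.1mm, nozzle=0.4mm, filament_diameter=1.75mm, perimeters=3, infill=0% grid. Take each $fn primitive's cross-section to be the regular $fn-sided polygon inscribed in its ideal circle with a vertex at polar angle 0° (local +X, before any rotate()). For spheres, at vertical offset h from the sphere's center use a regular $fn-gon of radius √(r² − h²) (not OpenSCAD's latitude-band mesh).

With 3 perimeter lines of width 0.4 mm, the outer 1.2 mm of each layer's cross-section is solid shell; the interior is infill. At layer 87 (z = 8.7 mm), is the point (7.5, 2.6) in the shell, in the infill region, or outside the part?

shell

At z = 8.7 mm: the sphere: section is a regular 8-gon, circumradius = √(r²−h²) = √(9²−0.3²) = 8.995; the r=2.5 cylinder at (15, 3.5) contributes a regular 8-gon of circumradius 2.5; Merging all regions: the 2 present regions are separate (no shared area or edge), so areas and boundary lengths simply add and each stays a separate island — 2 connected regions. Overall, the cross-section has 2 separate islands. The nearest boundary edge runs (6.36, 6.36)→(8.99, 0.00); distance from the point to it = 0.39 mm. (Shell/infill is judged within the island containing the point — the largest one.) The point is inside the cross-section, 0.39 mm from the nearest boundary — within the 1.2 mm shell band (3 × 0.4).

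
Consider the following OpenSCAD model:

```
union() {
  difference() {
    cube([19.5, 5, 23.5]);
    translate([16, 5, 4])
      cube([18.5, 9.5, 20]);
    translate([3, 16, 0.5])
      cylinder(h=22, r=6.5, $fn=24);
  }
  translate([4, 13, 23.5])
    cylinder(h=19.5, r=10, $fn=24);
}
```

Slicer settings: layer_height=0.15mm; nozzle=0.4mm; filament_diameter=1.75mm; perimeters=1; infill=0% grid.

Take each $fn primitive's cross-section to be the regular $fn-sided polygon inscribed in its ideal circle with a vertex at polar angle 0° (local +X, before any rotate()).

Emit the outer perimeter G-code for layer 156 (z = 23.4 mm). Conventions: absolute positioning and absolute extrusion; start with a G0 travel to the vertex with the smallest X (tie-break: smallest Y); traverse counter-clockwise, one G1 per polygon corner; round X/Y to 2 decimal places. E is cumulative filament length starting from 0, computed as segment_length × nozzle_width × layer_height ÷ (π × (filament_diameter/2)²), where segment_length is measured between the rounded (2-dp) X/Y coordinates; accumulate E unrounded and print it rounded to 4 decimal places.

G0 X0.00 Y0.00 Z23.40
G1 X19.50 Y0.00 E0.4864
G1 X19.50 Y5.00 E0.6112
G1 X0.00 Y5.00 E1.0976
G1 X0.00 Y0.00 E1.2223

At z = 23.4 mm: the cube (footprint 19.5×5) is included at this height; the cube at (16, 5) (footprint 18.5×9.5) is included at this height; the cylinder at (3, 16) is not intersected at this z (z outside [0.5, 22.5]); Subtracting the remaining from the first: starting from the 19.5×5 cube, the 18.5×9.5 cube at (16, 5) misses the remaining region (no effect) — 1 connected region; the cylinder at (4, 13) is not intersected at this z (z outside [23.5, 43]); Combining (union): only that combined region is present, so the union is just that shape — 1 connected region. The outline is a single polygon with 4 vertices. Extrusion per mm of travel: 0.4 × 0.15 / (π × 0.875²) = 0.024945. Accumulating E over each segment gives final E = 1.2223.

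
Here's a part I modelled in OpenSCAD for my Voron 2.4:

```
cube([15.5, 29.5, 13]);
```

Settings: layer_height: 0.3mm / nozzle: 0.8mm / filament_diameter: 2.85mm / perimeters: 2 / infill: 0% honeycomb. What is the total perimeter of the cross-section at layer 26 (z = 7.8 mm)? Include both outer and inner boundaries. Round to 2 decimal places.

At z = 7.8 mm: the cube (footprint 15.5×29.5) is included at this height (perimeter 90.00 mm). Overall, the cross-section is a single solid region. Total boundary length (outer) = 90.00 mm.

90.00 mm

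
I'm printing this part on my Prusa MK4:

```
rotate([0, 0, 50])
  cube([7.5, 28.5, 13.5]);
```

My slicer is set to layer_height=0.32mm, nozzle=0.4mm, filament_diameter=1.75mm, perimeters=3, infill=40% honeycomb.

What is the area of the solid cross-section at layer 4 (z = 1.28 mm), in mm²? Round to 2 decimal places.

At z = 1.28 mm: the 7.5×28.5 cube contributes its full rectangle (area 213.75 mm²); (rotated 50° about Z; rotation is an isometry so areas/perimeters/island counts are preserved). Overall, the cross-section is a single solid region. Net area = 213.75 mm².

213.75 mm²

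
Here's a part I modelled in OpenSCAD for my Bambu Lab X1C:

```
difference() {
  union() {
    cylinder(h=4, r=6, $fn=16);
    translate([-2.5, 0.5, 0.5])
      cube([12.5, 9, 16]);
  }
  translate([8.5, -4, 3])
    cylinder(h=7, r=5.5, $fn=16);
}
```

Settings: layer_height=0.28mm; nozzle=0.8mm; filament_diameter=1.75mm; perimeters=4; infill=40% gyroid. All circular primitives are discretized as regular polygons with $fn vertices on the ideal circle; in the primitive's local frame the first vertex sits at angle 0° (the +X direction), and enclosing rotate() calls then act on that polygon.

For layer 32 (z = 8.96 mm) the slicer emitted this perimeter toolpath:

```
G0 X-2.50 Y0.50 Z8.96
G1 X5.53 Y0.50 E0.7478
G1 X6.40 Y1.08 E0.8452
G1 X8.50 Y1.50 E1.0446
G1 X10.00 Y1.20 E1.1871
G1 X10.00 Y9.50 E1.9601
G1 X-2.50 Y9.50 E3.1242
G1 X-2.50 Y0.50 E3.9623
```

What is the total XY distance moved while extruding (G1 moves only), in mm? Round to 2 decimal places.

42.55 mm

Sum the Euclidean lengths of each G1 segment: total = 42.55 mm.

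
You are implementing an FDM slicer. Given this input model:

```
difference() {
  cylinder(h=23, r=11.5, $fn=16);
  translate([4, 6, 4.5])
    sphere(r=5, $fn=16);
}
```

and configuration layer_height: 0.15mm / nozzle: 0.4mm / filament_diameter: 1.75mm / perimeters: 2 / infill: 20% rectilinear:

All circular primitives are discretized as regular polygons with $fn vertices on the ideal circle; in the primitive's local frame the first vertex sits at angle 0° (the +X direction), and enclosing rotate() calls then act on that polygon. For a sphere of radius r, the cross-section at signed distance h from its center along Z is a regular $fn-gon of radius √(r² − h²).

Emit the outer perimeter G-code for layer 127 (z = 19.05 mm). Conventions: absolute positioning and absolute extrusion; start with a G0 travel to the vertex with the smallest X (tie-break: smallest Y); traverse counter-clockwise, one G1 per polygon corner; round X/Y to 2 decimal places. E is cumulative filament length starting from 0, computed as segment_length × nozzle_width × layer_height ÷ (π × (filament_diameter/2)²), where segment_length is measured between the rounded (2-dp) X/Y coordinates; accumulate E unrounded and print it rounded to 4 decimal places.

At z = 19.05 mm: the cylinder: section is a regular 16-gon, circumradius r=11.5; the sphere at (4, 6) does not reach this height (|z−center|=14.550 > r=5); Taking the first minus the rest: none of the subtracted shapes is present at this height, so the r=11.5 cylinder is unchanged — 1 connected region. The outline is a single polygon with 16 vertices. Extrusion per mm of travel: 0.4 × 0.15 / (π × 0.875²) = 0.024945. Accumulating E over each segment gives final E = 1.7904.

G0 X-11.50 Y0.00 Z19.05
G1 X-10.62 Y-4.40 E0.1119
G1 X-8.13 Y-8.13 E0.2238
G1 X-4.40 Y-10.62 E0.3357
G1 X0.00 Y-11.50 E0.4476
G1 X4.40 Y-10.62 E0.5595
G1 X8.13 Y-8.13 E0.6714
G1 X10.62 Y-4.40 E0.7833
G1 X11.50 Y0.00 E0.8952
G1 X10.62 Y4.40 E1.0072
G1 X8.13 Y8.13 E1.1190
G1 X4.40 Y10.62 E1.2309
G1 X0.00 Y11.50 E1.3428
G1 X-4.40 Y10.62 E1.4548
G1 X-8.13 Y8.13 E1.5666
G1 X-10.62 Y4.40 E1.6785
G1 X-11.50 Y0.00 E1.7904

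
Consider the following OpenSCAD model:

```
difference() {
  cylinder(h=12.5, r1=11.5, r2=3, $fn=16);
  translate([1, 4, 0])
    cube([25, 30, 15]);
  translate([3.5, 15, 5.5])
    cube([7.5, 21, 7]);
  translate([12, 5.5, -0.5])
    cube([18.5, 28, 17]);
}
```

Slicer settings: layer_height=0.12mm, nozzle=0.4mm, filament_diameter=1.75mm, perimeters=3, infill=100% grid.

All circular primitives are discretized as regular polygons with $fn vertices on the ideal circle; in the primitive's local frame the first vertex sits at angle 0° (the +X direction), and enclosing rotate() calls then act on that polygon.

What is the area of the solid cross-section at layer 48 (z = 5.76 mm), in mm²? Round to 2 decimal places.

163.98 mm²

At z = 5.76 mm: the cone contributes a regular 16-gon of circumradius 7.583 (interpolated between r1=11.5 and r2=3 at t=0.461) (area = (16/2)·7.583²·sin(360°/16) = 176.05 mm²); the 25×30 cube at (1, 4) contributes its full rectangle (area 750.00 mm²); the cube at (3.5, 15) (footprint 7.5×21) is included at this height (area 157.50 mm²); the 18.5×28 cube at (12, 5.5) contributes its full rectangle (area 518.00 mm²); Subtracting the remaining from the first: starting from the cone (176.05 mm²), the 25×30 cube at (1, 4) partially overlaps it — only the 12.07 mm² overlap (of its 750.00 mm²) is removed, clipping the outline; the 7.5×21 cube at (3.5, 15) misses the remaining region (no effect); the 18.5×28 cube at (12, 5.5) misses the remaining region (no effect) — area = 163.98 mm². Overall, the cross-section is a single solid region. Net area = 163.98 mm².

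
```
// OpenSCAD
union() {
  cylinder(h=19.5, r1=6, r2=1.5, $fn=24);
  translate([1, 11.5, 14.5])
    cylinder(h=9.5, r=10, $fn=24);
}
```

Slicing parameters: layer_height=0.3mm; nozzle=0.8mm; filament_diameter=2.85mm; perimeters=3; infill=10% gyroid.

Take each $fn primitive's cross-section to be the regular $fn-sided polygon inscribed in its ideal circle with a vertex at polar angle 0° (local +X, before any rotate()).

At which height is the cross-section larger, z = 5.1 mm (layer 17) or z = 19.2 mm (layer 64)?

Layer 17 (z = 5.1): the cone (r1=6→r2=1.5) has section circumradius 4.823 here — a regular 24-gon (area = (24/2)·4.823²·sin(360°/24) = 72.25 mm²); the cylinder at (1, 11.5) does not reach this height (z outside [14.5, 24]); Merging all regions: only the cone is present, so the union is just that shape — area = 72.25 mm². So its area = 72.25 mm². Layer 64 (z = 19.2): the cone (r1=6→r2=1.5) has section circumradius 1.569 here — a regular 24-gon (area = (24/2)·1.569²·sin(360°/24) = 7.65 mm²); the r=10 cylinder at (1, 11.5) contributes a regular 24-gon of circumradius 10 (area = (24/2)·10.000²·sin(360°/24) = 310.58 mm²); Combining (union): the 2 present regions are separate (no shared area or edge), so areas and boundary lengths simply add and each stays a separate island — area = 318.23 mm². So its area = 318.23 mm². Layer 64 is larger (318.23 vs 72.25 mm²).

layer 64 (z = 19.2 mm)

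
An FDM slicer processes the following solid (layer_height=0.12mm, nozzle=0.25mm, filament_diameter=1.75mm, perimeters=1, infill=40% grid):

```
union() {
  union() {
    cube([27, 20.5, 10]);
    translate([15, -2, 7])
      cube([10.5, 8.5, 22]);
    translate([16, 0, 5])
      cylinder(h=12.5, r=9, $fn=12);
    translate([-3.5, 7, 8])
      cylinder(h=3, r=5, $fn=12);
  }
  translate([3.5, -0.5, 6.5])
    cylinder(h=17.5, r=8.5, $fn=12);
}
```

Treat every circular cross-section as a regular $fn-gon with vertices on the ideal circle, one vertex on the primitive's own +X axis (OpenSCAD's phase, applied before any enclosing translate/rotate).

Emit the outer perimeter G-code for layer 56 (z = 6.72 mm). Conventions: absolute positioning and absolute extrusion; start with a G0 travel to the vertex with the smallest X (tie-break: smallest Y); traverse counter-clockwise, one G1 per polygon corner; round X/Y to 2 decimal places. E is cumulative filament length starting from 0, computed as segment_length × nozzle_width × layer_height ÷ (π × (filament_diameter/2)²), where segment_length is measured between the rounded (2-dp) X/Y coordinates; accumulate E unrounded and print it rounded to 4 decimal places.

G0 X-5.00 Y-0.50 Z6.72
G1 X-3.86 Y-4.75 E0.0549
G1 X-0.75 Y-7.86 E0.1097
G1 X3.50 Y-9.00 E0.1646
G1 X7.75 Y-7.86 E0.2195
G1 X9.66 Y-5.95 E0.2532
G1 X11.50 Y-7.79 E0.2856
G1 X16.00 Y-9.00 E0.3438
G1 X20.50 Y-7.79 E0.4019
G1 X23.79 Y-4.50 E0.4599
G1 X25.00 Y0.00 E0.5180
G1 X27.00 Y0.00 E0.5430
G1 X27.00 Y20.50 E0.7987
G1 X0.00 Y20.50 E1.1354
G1 X0.00 Y7.06 E1.3031
G1 X-0.75 Y6.86 E1.3127
G1 X-3.86 Y3.75 E1.3676
G1 X-5.00 Y-0.50 E1.4225

At z = 6.72 mm: the 27×20.5 cube contributes its full rectangle; the cube at (15, -2) is not intersected at this z (z outside [7, 29]); the cylinder at (16, 0): section is a regular 12-gon, circumradius r=9; the cylinder at (-3.5, 7) does not reach this height (z outside [8, 11]); Taking the union: the regions partially overlap (shared area 121.50 mm²), so overlapping operands fuse into one piece — 1 connected region; the r=8.5 cylinder at (3.5, -0.5) gives a regular 12-gon of circumradius 8.5 (constant along its height); Taking the union: the regions partially overlap (shared area 96.03 mm²), so overlapping operands fuse into one piece — 1 connected region. The outline is a single polygon with 17 vertices. Extrusion per mm of travel: 0.25 × 0.12 / (π × 0.875²) = 0.012473. Accumulating E over each segment gives final E = 1.4225.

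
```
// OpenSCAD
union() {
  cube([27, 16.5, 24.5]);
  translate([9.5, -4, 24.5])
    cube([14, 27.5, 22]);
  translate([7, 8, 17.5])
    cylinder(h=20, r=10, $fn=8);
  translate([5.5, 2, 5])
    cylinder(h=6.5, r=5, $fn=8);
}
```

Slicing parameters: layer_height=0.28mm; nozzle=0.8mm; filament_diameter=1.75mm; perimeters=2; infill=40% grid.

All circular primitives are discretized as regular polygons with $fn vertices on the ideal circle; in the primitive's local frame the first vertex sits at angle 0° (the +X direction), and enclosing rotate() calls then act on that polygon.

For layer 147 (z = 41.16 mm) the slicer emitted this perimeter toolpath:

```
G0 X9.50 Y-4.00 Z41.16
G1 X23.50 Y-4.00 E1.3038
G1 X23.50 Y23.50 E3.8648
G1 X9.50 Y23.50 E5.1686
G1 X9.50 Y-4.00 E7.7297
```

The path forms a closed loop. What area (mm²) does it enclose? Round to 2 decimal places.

385.00 mm²

Apply the shoelace formula to the sequence of (X, Y) vertices; enclosed area = 385.00 mm².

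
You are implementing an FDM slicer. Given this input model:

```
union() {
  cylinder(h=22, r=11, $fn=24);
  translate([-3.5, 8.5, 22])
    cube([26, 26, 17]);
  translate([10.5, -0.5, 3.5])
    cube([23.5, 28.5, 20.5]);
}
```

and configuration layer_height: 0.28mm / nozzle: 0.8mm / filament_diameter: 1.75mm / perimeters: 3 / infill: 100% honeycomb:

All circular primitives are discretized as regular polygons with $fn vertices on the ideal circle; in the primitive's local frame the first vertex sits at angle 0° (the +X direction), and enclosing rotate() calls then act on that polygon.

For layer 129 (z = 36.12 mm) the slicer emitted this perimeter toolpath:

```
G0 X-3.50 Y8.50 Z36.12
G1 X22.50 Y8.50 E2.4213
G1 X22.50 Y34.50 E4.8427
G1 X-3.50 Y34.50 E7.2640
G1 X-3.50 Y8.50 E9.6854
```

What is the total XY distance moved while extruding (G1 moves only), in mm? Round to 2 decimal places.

Sum the Euclidean lengths of each G1 segment: total = 104.00 mm.

104.00 mm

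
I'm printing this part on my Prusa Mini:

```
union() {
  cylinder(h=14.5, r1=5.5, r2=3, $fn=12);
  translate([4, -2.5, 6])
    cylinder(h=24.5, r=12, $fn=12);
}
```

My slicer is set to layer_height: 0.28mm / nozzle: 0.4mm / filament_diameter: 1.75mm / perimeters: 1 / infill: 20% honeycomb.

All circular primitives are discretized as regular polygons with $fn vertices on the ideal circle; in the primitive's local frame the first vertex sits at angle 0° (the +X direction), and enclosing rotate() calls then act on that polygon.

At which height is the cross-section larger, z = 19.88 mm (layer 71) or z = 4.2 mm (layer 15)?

layer 71 (z = 19.88 mm)

Layer 71 (z = 19.88): the cone is absent (z outside [0, 14.5]); the r=12 cylinder at (4, -2.5) gives a regular 12-gon of circumradius 12 (constant along its height) (area = (12/2)·12.000²·sin(360°/12) = 432.00 mm²); Taking the union: only the r=12 cylinder at (4, -2.5) is present, so the union is just that shape — area = 432.00 mm². So its area = 432.00 mm². Layer 15 (z = 4.2): the cone contributes a regular 12-gon of circumradius 4.776 (interpolated between r1=5.5 and r2=3 at t=0.290) (area = (12/2)·4.776²·sin(360°/12) = 68.43 mm²); the cylinder at (4, -2.5) does not reach this height (z outside [6, 30.5]); Taking the union: only the cone is present, so the union is just that shape — area = 68.43 mm². So its area = 68.43 mm². Layer 71 is larger (432.00 vs 68.43 mm²).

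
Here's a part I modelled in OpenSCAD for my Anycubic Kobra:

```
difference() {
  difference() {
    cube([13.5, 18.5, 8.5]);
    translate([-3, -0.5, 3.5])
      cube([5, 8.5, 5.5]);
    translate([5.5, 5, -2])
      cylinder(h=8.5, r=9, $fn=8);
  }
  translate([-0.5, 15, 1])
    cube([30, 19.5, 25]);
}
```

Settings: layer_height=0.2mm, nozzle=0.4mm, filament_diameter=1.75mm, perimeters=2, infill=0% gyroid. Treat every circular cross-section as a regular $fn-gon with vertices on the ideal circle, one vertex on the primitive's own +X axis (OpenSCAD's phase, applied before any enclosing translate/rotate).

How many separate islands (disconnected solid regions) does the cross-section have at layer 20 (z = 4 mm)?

2

At z = 4 mm: the cube is present — its section is the full 13.5×18.5 rectangle; the cube at (-3, -0.5) is present — its section is the full 5×8.5 rectangle; the r=9 cylinder at (5.5, 5) contributes a regular 8-gon of circumradius 9; After the difference (first − rest): starting from the 13.5×18.5 cube, the 5×8.5 cube at (-3, -0.5) partially overlaps it — only the 16.00 mm² overlap (of its 42.50 mm²) is removed, clipping the outline; the r=9 cylinder at (5.5, 5) partially overlaps it — only the 149.42 mm² overlap (of its 229.10 mm²) is removed, clipping the outline — 2 connected regions; the cube at (-0.5, 15) (footprint 30×19.5) is included at this height; Taking the first minus the rest: starting from that combined region, the 30×19.5 cube at (-0.5, 15) partially overlaps it — only the 47.25 mm² overlap (of its 585.00 mm²) is removed, clipping the outline — 2 connected regions. Overall, the cross-section has 2 separate islands. Island count = 2.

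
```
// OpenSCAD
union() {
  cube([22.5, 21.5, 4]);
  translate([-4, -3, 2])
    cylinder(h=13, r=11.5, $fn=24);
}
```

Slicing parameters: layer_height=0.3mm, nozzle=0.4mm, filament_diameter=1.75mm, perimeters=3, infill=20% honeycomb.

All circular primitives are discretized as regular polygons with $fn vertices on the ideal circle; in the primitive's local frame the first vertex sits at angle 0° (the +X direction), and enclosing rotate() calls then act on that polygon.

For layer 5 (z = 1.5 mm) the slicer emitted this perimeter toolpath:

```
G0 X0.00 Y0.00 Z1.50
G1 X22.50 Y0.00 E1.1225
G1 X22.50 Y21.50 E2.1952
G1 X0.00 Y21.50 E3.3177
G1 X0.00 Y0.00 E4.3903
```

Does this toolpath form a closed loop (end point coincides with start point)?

yes

Start point (G0): (0.00, 0.00). End point (last G1): the path returns to the start — closed.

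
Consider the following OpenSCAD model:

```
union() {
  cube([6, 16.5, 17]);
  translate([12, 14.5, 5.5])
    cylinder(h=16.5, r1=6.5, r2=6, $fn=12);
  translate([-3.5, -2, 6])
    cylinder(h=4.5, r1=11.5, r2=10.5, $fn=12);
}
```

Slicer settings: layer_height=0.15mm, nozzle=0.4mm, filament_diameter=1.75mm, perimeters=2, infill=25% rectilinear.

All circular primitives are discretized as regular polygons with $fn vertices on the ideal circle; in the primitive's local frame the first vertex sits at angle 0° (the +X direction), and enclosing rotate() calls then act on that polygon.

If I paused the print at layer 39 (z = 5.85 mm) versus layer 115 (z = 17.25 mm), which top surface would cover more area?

layer 39 (z = 5.85 mm)

Layer 39 (z = 5.85): the 6×16.5 cube contributes its full rectangle (area 99.00 mm²); the cone at (12, 14.5) contributes a regular 12-gon of circumradius 6.489 (interpolated between r1=6.5 and r2=6 at t=0.021) (area = (12/2)·6.489²·sin(360°/12) = 126.34 mm²); the cone at (-3.5, -2) is absent (z outside [6, 10.5]); Combining (union): the regions partially overlap — summed areas 225.34 mm² minus the doubly-counted overlap 0.89 mm² gives 224.44 mm² — area = 224.44 mm². So its area = 224.44 mm². Layer 115 (z = 17.25): the cube is not intersected at this z (z outside [0, 17]); the cone at (12, 14.5) (r1=6.5→r2=6) has section circumradius 6.144 here — a regular 12-gon (area = (12/2)·6.144²·sin(360°/12) = 113.24 mm²); the cone at (-3.5, -2) does not reach this height (z outside [6, 10.5]); Taking the union: only the cone at (12, 14.5) is present, so the union is just that shape — area = 113.24 mm². So its area = 113.24 mm². Layer 39 is larger (224.44 vs 113.24 mm²).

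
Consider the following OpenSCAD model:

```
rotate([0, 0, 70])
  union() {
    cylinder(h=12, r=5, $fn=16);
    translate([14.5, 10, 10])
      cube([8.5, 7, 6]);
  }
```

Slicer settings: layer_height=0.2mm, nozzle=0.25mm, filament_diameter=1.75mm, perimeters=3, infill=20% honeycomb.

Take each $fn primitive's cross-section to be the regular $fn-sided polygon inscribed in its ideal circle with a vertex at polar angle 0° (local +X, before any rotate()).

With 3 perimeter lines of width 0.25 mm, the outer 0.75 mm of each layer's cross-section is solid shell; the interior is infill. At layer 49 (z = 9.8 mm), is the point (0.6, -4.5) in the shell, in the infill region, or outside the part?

At z = 9.8 mm: the r=5 cylinder gives a regular 16-gon of circumradius 5 (constant along its height); the cube at (14.5, 10) is absent (z outside [10, 16]); Merging all regions: only the r=5 cylinder is present, so the union is just that shape — 1 connected region; (whole slice rotated 70° about Z — lengths, areas and connectivity unchanged). Overall, the cross-section is a single solid region. Undo the 70° rotation: the query point maps to (-4.023, -2.103) in the un-rotated model frame. The nearest boundary edge runs (-4.62, -1.91)→(-3.54, -3.54); distance from the point to it = 0.39 mm. The point is inside the cross-section, 0.39 mm from the nearest boundary — within the 0.75 mm shell band (3 × 0.25).

shell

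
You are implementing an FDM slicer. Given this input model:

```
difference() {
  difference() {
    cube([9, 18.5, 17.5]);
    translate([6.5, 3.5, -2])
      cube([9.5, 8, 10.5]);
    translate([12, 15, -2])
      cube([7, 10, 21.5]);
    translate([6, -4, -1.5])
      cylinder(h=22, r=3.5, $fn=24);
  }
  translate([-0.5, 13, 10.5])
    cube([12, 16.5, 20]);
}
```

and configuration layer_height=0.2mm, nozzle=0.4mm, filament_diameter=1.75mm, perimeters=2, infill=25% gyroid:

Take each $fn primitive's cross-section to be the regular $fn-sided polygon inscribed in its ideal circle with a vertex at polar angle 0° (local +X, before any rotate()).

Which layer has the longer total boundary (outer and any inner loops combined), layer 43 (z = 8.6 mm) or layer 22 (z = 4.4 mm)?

Layer 43 (z = 8.6): the cube is present — its section is the full 9×18.5 rectangle (perimeter 55.00 mm); the cube at (6.5, 3.5) does not reach this height (z outside [-2, 8.5]); the 7×10 cube at (12, 15) contributes its full rectangle (perimeter 34.00 mm); the r=3.5 cylinder at (6, -4) contributes a regular 24-gon of circumradius 3.5 (perimeter = 2·24·3.500·sin(180°/24) = 21.93 mm); Subtracting the remaining from the first: starting from the 9×18.5 cube, the 7×10 cube at (12, 15) misses the remaining region (no effect); the r=3.5 cylinder at (6, -4) misses the remaining region (no effect) — boundary = 55.00 mm; the cube at (-0.5, 13) does not reach this height (z outside [10.5, 30.5]); Subtracting the remaining from the first: none of the subtracted shapes is present at this height, so the result so far is unchanged — boundary = 55.00 mm. So its perimeter = 55.00 mm. Layer 22 (z = 4.4): the cube (footprint 9×18.5) is included at this height (perimeter 55.00 mm); the cube at (6.5, 3.5) (footprint 9.5×8) is included at this height (perimeter 35.00 mm); the cube at (12, 15) (footprint 7×10) is included at this height (perimeter 34.00 mm); the r=3.5 cylinder at (6, -4) gives a regular 24-gon of circumradius 3.5 (constant along its height) (perimeter = 2·24·3.500·sin(180°/24) = 21.93 mm); After the difference (first − rest): starting from the 9×18.5 cube, the 9.5×8 cube at (6.5, 3.5) partially overlaps it — only the 20.00 mm² overlap (of its 76.00 mm²) is removed, clipping the outline; the 7×10 cube at (12, 15) misses the remaining region (no effect); the r=3.5 cylinder at (6, -4) misses the remaining region (no effect) — boundary = 60.00 mm; the cube at (-0.5, 13) does not reach this height (z outside [10.5, 30.5]); Taking the first minus the rest: none of the subtracted shapes is present at this height, so the result so far is unchanged — boundary = 60.00 mm. So its perimeter = 60.00 mm. Layer 22 is larger (60.00 vs 55.00 mm).

layer 22 (z = 4.4 mm)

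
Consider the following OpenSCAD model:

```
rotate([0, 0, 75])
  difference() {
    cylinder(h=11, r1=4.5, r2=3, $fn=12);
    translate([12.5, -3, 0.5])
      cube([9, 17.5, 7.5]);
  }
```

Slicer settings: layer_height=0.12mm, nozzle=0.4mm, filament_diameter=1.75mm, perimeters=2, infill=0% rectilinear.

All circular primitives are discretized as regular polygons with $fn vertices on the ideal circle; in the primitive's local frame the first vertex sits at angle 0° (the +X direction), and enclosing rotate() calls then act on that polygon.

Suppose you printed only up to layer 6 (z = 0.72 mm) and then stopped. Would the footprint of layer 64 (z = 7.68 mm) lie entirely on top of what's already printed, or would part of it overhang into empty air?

entirely on top

Compare the two slices. At z = 0.72: the cone (r1=4.5→r2=3) has section circumradius 4.402 here — a regular 12-gon (area = (12/2)·4.402²·sin(360°/12) = 58.13 mm²); the cube at (12.5, -3) (footprint 9×17.5) is included at this height (area 157.50 mm²); After the difference (first − rest): starting from the cone (58.13 mm²), the 9×17.5 cube at (12.5, -3) misses the remaining region (no effect) — area = 58.13 mm²; (rotated 75° about Z; rotation is an isometry so areas/perimeters/island counts are preserved). At z = 7.68: the cone contributes a regular 12-gon of circumradius 3.453 (interpolated between r1=4.5 and r2=3 at t=0.698) (area = (12/2)·3.453²·sin(360°/12) = 35.76 mm²); the 9×17.5 cube at (12.5, -3) contributes its full rectangle (area 157.50 mm²); After the difference (first − rest): starting from the cone (35.76 mm²), the 9×17.5 cube at (12.5, -3) misses the remaining region (no effect) — area = 35.76 mm²; (rotated 75° about Z; rotation is an isometry so areas/perimeters/island counts are preserved). Checking containment: the cross-section at z = 7.68 is a subset of the cross-section at z = 0.72.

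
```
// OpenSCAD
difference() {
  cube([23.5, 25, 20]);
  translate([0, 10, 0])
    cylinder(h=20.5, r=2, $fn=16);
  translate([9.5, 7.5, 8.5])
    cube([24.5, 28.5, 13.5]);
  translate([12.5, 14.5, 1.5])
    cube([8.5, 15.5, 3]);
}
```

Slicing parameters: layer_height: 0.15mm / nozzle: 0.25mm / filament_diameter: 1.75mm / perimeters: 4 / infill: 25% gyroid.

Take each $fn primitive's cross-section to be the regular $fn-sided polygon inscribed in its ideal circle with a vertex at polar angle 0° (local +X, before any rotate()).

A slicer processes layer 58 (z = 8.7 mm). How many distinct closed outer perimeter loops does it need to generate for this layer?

1

At z = 8.7 mm: the cube is present — its section is the full 23.5×25 rectangle; the r=2 cylinder at (0, 10) gives a regular 16-gon of circumradius 2 (constant along its height); the cube at (9.5, 7.5) (footprint 24.5×28.5) is included at this height; the cube at (12.5, 14.5) does not reach this height (z outside [1.5, 4.5]); Subtracting the remaining from the first: starting from the 23.5×25 cube, the r=2 cylinder at (0, 10) partially overlaps it — only the 6.12 mm² overlap (of its 12.25 mm²) is removed, clipping the outline; the 24.5×28.5 cube at (9.5, 7.5) partially overlaps it — only the 245.00 mm² overlap (of its 698.25 mm²) is removed, clipping the outline — 1 connected region. The result has 1 disconnected region.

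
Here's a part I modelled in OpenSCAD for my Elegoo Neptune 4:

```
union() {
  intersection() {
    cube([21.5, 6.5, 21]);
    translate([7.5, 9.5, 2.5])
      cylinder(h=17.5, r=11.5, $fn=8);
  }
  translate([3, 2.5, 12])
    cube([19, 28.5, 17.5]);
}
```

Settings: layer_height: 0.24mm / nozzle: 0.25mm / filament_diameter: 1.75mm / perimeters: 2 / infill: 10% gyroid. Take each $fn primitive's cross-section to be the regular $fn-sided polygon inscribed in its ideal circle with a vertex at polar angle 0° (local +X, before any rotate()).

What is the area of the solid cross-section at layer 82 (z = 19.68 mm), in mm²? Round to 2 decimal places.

At z = 19.68 mm: the 21.5×6.5 cube contributes its full rectangle (area 139.75 mm²); the r=11.5 cylinder at (7.5, 9.5) gives a regular 8-gon of circumradius 11.5 (constant along its height) (area = (8/2)·11.500²·sin(360°/8) = 374.06 mm²); Taking the intersection: the r=11.5 cylinder at (7.5, 9.5) partially overlaps the 21.5×6.5 cube; clipping to the common part keeps 103.32 mm² — area = 103.32 mm²; the cube at (3, 2.5) is present — its section is the full 19×28.5 rectangle (area 541.50 mm²); Merging all regions: the regions partially overlap — summed areas 644.82 mm² minus the doubly-counted overlap 55.72 mm² gives 589.11 mm² — area = 589.11 mm². Overall, the cross-section is a single solid region. Net area = 589.11 mm².

589.11 mm²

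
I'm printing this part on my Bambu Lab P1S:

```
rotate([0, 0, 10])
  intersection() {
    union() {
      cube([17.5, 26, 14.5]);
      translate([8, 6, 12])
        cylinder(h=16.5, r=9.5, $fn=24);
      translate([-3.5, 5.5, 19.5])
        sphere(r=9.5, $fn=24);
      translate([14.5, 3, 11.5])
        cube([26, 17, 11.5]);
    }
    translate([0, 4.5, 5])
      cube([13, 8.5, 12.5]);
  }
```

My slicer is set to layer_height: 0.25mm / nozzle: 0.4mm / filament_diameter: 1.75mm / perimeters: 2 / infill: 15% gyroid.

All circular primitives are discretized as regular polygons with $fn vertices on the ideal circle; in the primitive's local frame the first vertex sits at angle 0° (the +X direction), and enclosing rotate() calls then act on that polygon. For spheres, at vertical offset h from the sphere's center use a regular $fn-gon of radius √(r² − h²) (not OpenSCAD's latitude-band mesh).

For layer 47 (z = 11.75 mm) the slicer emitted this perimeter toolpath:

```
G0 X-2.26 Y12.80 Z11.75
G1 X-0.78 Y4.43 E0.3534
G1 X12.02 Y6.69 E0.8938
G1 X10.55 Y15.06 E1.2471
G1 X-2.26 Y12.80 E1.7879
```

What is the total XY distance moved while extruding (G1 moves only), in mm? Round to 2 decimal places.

Sum the Euclidean lengths of each G1 segment: total = 43.00 mm.

43.00 mm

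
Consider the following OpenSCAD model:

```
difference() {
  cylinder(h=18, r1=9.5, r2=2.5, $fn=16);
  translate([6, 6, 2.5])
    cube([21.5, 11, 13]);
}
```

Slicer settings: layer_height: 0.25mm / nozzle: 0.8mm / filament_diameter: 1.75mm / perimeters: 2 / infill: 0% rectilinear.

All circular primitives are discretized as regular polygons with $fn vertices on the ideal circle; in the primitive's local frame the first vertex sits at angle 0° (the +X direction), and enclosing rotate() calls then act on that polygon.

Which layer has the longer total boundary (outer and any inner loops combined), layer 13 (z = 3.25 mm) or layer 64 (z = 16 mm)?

Layer 13 (z = 3.25): the cone: at t=0.181 of its height the radius interpolates to r₁+(r₂−r₁)t = 8.236, giving a regular 16-gon of that circumradius (perimeter = 2·16·8.236·sin(180°/16) = 51.42 mm); the cube at (6, 6) is present — its section is the full 21.5×11 rectangle (perimeter 65.00 mm); After the difference (first − rest): starting from the cone, the 21.5×11 cube at (6, 6) misses the remaining region (no effect) — boundary = 51.42 mm. So its perimeter = 51.42 mm. Layer 64 (z = 16): the cone (r1=9.5→r2=2.5) has section circumradius 3.278 here — a regular 16-gon (perimeter = 2·16·3.278·sin(180°/16) = 20.46 mm); the cube at (6, 6) is not intersected at this z (z outside [2.5, 15.5]); Subtracting the remaining from the first: none of the subtracted shapes is present at this height, so the cone is unchanged — boundary = 20.46 mm. So its perimeter = 20.46 mm. Layer 13 is larger (51.42 vs 20.46 mm).

layer 13 (z = 3.25 mm)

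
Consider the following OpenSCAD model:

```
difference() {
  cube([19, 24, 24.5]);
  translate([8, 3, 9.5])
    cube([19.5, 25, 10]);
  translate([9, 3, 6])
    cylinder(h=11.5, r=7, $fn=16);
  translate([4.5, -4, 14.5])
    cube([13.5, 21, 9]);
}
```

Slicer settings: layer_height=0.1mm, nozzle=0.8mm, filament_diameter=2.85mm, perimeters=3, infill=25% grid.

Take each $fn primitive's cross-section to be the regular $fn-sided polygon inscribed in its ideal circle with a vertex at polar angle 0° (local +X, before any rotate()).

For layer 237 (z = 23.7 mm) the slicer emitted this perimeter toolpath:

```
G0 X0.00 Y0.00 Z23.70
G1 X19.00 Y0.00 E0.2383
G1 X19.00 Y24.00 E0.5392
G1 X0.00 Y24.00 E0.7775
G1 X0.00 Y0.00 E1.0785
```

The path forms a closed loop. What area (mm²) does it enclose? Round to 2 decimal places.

456.00 mm²

Apply the shoelace formula to the sequence of (X, Y) vertices; enclosed area = 456.00 mm².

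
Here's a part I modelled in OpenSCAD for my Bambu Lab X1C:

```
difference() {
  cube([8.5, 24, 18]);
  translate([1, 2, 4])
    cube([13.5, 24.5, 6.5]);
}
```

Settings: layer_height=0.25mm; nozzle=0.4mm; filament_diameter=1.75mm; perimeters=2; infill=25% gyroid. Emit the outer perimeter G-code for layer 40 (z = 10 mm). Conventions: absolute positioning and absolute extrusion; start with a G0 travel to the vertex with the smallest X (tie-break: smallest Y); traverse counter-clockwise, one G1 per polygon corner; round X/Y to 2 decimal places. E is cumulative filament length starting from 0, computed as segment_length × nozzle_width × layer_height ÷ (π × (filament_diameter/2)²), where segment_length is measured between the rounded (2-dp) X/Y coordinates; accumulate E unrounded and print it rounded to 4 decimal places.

G0 X0.00 Y0.00 Z10.00
G1 X8.50 Y0.00 E0.3534
G1 X8.50 Y2.00 E0.4365
G1 X1.00 Y2.00 E0.7484
G1 X1.00 Y24.00 E1.6630
G1 X0.00 Y24.00 E1.7046
G1 X0.00 Y0.00 E2.7024

At z = 10 mm: the 8.5×24 cube contributes its full rectangle; the cube at (1, 2) is present — its section is the full 13.5×24.5 rectangle; After the difference (first − rest): starting from the 8.5×24 cube, the 13.5×24.5 cube at (1, 2) partially overlaps it — only the 165.00 mm² overlap (of its 330.75 mm²) is removed, clipping the outline — 1 connected region. The outline is a single polygon with 6 vertices. Extrusion per mm of travel: 0.4 × 0.25 / (π × 0.875²) = 0.041575. Accumulating E over each segment gives final E = 2.7024.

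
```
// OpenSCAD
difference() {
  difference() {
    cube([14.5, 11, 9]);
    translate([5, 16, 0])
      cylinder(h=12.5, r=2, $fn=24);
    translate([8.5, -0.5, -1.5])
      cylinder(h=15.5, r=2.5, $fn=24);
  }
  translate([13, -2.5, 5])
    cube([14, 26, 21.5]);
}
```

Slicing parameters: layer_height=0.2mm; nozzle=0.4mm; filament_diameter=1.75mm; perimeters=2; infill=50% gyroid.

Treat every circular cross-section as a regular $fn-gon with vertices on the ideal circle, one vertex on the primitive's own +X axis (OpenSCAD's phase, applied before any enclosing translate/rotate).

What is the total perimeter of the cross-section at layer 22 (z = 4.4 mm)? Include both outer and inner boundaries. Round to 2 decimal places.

52.95 mm

At z = 4.4 mm: the cube (footprint 14.5×11) is included at this height (perimeter 51.00 mm); the r=2 cylinder at (5, 16) gives a regular 24-gon of circumradius 2 (constant along its height) (perimeter = 2·24·2.000·sin(180°/24) = 12.53 mm); the cylinder at (8.5, -0.5): section is a regular 24-gon, circumradius r=2.5 (perimeter = 2·24·2.500·sin(180°/24) = 15.66 mm); Subtracting the remaining from the first: starting from the 14.5×11 cube, the r=2 cylinder at (5, 16) misses the remaining region (no effect); the r=2.5 cylinder at (8.5, -0.5) partially overlaps it — only the 7.24 mm² overlap (of its 19.41 mm²) is removed, clipping the outline — boundary = 52.95 mm; the cube at (13, -2.5) is absent (z outside [5, 26.5]); Subtracting the remaining from the first: none of the subtracted shapes is present at this height, so that combined region is unchanged — boundary = 52.95 mm. Overall, the cross-section is a single solid region. Total boundary length (outer) = 52.95 mm.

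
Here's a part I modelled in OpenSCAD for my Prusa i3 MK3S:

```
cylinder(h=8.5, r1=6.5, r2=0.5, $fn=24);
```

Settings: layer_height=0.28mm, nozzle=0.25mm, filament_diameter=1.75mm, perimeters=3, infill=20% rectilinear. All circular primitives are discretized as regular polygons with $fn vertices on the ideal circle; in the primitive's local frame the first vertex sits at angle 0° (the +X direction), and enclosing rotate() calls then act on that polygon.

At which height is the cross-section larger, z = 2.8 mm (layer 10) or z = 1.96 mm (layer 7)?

layer 7 (z = 1.96 mm)

Layer 10 (z = 2.8): the cone: at t=0.329 of its height the radius interpolates to r₁+(r₂−r₁)t = 4.524, giving a regular 24-gon of that circumradius (area = (24/2)·4.524²·sin(360°/24) = 63.55 mm²). So its area = 63.55 mm². Layer 7 (z = 1.96): the cone (r1=6.5→r2=0.5) has section circumradius 5.116 here — a regular 24-gon (area = (24/2)·5.116²·sin(360°/24) = 81.31 mm²). So its area = 81.31 mm². Layer 7 is larger (81.31 vs 63.55 mm²).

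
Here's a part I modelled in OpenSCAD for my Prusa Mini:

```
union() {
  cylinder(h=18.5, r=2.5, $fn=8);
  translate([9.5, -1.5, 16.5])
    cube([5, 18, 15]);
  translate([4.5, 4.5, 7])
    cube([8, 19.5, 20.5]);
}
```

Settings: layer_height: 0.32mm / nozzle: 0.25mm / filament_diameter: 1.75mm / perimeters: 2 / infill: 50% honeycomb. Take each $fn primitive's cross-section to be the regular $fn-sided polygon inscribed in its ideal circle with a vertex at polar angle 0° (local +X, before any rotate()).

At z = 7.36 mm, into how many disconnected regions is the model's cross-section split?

At z = 7.36 mm: the r=2.5 cylinder gives a regular 8-gon of circumradius 2.5 (constant along its height); the cube at (9.5, -1.5) does not reach this height (z outside [16.5, 31.5]); the cube at (4.5, 4.5) (footprint 8×19.5) is included at this height; Combining (union): the 2 present regions are separate (no shared area or edge), so areas and boundary lengths simply add and each stays a separate island — 2 connected regions. The result has 2 disconnected regions.

2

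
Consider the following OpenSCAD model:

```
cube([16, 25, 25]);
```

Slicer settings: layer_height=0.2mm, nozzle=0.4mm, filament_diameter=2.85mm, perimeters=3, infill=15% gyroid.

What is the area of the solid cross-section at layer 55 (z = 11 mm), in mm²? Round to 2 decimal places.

At z = 11 mm: the cube is present — its section is the full 16×25 rectangle (area 400.00 mm²). Overall, the cross-section is a single solid region. Net area = 400.00 mm².

400.00 mm²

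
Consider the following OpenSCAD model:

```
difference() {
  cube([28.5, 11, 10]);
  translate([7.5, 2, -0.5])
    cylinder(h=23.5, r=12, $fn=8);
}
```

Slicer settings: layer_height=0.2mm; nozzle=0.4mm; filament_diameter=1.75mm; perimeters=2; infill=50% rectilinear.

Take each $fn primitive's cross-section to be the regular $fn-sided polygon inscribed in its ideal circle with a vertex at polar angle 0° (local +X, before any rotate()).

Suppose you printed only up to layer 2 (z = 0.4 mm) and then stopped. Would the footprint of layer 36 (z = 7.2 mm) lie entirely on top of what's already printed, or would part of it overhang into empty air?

Compare the two slices. At z = 0.4: the cube is present — its section is the full 28.5×11 rectangle (area 313.50 mm²); the cylinder at (7.5, 2): section is a regular 8-gon, circumradius r=12 (area = (8/2)·12.000²·sin(360°/8) = 407.29 mm²); After the difference (first − rest): starting from the 28.5×11 cube (313.50 mm²), the r=12 cylinder at (7.5, 2) partially overlaps it — only the 196.62 mm² overlap (of its 407.29 mm²) is removed, clipping the outline — area = 116.88 mm². At z = 7.2: the 28.5×11 cube contributes its full rectangle (area 313.50 mm²); the r=12 cylinder at (7.5, 2) gives a regular 8-gon of circumradius 12 (constant along its height) (area = (8/2)·12.000²·sin(360°/8) = 407.29 mm²); After the difference (first − rest): starting from the 28.5×11 cube (313.50 mm²), the r=12 cylinder at (7.5, 2) partially overlaps it — only the 196.62 mm² overlap (of its 407.29 mm²) is removed, clipping the outline — area = 116.88 mm². Checking containment: the cross-section at z = 7.2 is a subset of the cross-section at z = 0.4.

entirely on top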